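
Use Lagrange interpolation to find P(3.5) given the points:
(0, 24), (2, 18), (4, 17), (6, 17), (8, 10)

Lagrange interpolation formula:
P(x) = Σ yᵢ × Lᵢ(x)
where Lᵢ(x) = Π_{j≠i} (x - xⱼ)/(xᵢ - xⱼ)

L_0(3.5) = (3.5 - 2)/(0 - 2) × (3.5 - 4)/(0 - 4) × (3.5 - 6)/(0 - 6) × (3.5 - 8)/(0 - 8) = -0.021973
L_1(3.5) = (3.5 - 0)/(2 - 0) × (3.5 - 4)/(2 - 4) × (3.5 - 6)/(2 - 6) × (3.5 - 8)/(2 - 8) = 0.205078
L_2(3.5) = (3.5 - 0)/(4 - 0) × (3.5 - 2)/(4 - 2) × (3.5 - 6)/(4 - 6) × (3.5 - 8)/(4 - 8) = 0.922852
L_3(3.5) = (3.5 - 0)/(6 - 0) × (3.5 - 2)/(6 - 2) × (3.5 - 4)/(6 - 4) × (3.5 - 8)/(6 - 8) = -0.123047
L_4(3.5) = (3.5 - 0)/(8 - 0) × (3.5 - 2)/(8 - 2) × (3.5 - 4)/(8 - 4) × (3.5 - 6)/(8 - 6) = 0.017090

P(3.5) = 24×L_0(3.5) + 18×L_1(3.5) + 17×L_2(3.5) + 17×L_3(3.5) + 10×L_4(3.5)
P(3.5) = 16.931641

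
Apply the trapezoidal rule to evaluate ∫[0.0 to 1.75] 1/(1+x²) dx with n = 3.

f(x) = 1/(1+x²)
a = 0.0, b = 1.75, n = 3
h = (b - a)/n = 0.583333

Trapezoidal rule: (h/2)[f(x₀) + 2f(x₁) + 2f(x₂) + ... + f(xₙ)]

x_0 = 0.0000, f(x_0) = 1.000000, coefficient = 1
x_1 = 0.5833, f(x_1) = 0.746114, coefficient = 2
x_2 = 1.1667, f(x_2) = 0.423529, coefficient = 2
x_3 = 1.7500, f(x_3) = 0.246154, coefficient = 1

I ≈ (0.583333/2) × 3.585441 = 1.045754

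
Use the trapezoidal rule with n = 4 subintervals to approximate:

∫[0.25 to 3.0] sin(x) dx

f(x) = sin(x)
a = 0.25, b = 3.0, n = 4
h = (b - a)/n = 0.687500

Trapezoidal rule: (h/2)[f(x₀) + 2f(x₁) + 2f(x₂) + ... + f(xₙ)]

x_0 = 0.2500, f(x_0) = 0.247404, coefficient = 1
x_1 = 0.9375, f(x_1) = 0.806081, coefficient = 2
x_2 = 1.6250, f(x_2) = 0.998531, coefficient = 2
x_3 = 2.3125, f(x_3) = 0.737319, coefficient = 2
x_4 = 3.0000, f(x_4) = 0.141120, coefficient = 1

I ≈ (0.687500/2) × 5.472386 = 1.881133
Exact value: 1.958905
Error: 0.077772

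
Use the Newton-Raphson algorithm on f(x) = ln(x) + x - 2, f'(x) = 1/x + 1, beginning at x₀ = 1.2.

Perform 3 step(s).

f(x) = ln(x) + x - 2
f'(x) = 1/x + 1
x₀ = 1.2

Newton-Raphson formula: x_{n+1} = x_n - f(x_n)/f'(x_n)

Iteration 1:
  f(1.200000) = -0.617678
  f'(1.200000) = 1.833333
  x_1 = 1.200000 - (-0.617678)/1.833333 = 1.536916
Iteration 2:
  f(1.536916) = -0.033307
  f'(1.536916) = 1.650654
  x_2 = 1.536916 - (-0.033307)/1.650654 = 1.557094
Iteration 3:
  f(1.557094) = -0.000085
  f'(1.557094) = 1.642222
  x_3 = 1.557094 - (-0.000085)/1.642222 = 1.557146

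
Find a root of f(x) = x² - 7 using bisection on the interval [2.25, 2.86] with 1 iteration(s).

f(x) = x² - 7
Initial interval: [2.25, 2.86]

Iteration 1:
  c_1 = (2.250000 + 2.860000)/2 = 2.555000
  f(c_1) = f(2.555000) = -0.471975
  f(a) × f(c) ≥ 0, new interval: [2.555000, 2.860000]

After 1 iteration(s), the approximation is c_1 = 2.555000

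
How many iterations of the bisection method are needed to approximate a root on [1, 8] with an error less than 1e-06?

We need (b-a)/2^n ≤ 1e-06
(8 - 1)/2^n ≤ 1e-06
7/2^n ≤ 1e-06
2^n ≥ 7000000
n ≥ log₂(7000000) = 22.74
n ≥ 23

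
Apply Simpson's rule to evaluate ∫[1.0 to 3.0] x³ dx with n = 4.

f(x) = x³
a = 1.0, b = 3.0, n = 4
h = (b - a)/n = 0.500000

Simpson's rule: (h/3)[f(x₀) + 4f(x₁) + 2f(x₂) + ... + f(xₙ)]

x_0 = 1.0000, f(x_0) = 1.000000, coefficient = 1
x_1 = 1.5000, f(x_1) = 3.375000, coefficient = 4
x_2 = 2.0000, f(x_2) = 8.000000, coefficient = 2
x_3 = 2.5000, f(x_3) = 15.625000, coefficient = 4
x_4 = 3.0000, f(x_4) = 27.000000, coefficient = 1

I ≈ (0.500000/3) × 120.000000 = 20.000000
Exact value: 20.000000
Error: 0.000000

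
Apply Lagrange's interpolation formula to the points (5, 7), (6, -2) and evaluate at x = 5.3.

Lagrange interpolation formula:
P(x) = Σ yᵢ × Lᵢ(x)
where Lᵢ(x) = Π_{j≠i} (x - xⱼ)/(xᵢ - xⱼ)

L_0(5.3) = (5.3 - 6)/(5 - 6) = 0.700000
L_1(5.3) = (5.3 - 5)/(6 - 5) = 0.300000

P(5.3) = 7×L_0(5.3) + (-2)×L_1(5.3)
P(5.3) = 4.300000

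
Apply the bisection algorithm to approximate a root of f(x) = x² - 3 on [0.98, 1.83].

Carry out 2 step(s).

f(x) = x² - 3
Initial interval: [0.98, 1.83]

Iteration 1:
  c_1 = (0.980000 + 1.830000)/2 = 1.405000
  f(c_1) = f(1.405000) = -1.025975
  f(a) × f(c) ≥ 0, new interval: [1.405000, 1.830000]
Iteration 2:
  c_2 = (1.405000 + 1.830000)/2 = 1.617500
  f(c_2) = f(1.617500) = -0.383694
  f(a) × f(c) ≥ 0, new interval: [1.617500, 1.830000]

After 2 iteration(s), the approximation is c_2 = 1.617500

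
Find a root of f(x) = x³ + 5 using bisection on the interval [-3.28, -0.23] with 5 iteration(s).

f(x) = x³ + 5
Initial interval: [-3.28, -0.23]

Iteration 1:
  c_1 = (-3.280000 + (-0.230000))/2 = -1.755000
  f(c_1) = f(-1.755000) = -0.405444
  f(a) × f(c) ≥ 0, new interval: [-1.755000, -0.230000]
Iteration 2:
  c_2 = (-1.755000 + (-0.230000))/2 = -0.992500
  f(c_2) = f(-0.992500) = 4.022332
  f(a) × f(c) < 0, new interval: [-1.755000, -0.992500]
Iteration 3:
  c_3 = (-1.755000 + (-0.992500))/2 = -1.373750
  f(c_3) = f(-1.373750) = 2.407474
  f(a) × f(c) < 0, new interval: [-1.755000, -1.373750]
Iteration 4:
  c_4 = (-1.755000 + (-1.373750))/2 = -1.564375
  f(c_4) = f(-1.564375) = 1.171553
  f(a) × f(c) < 0, new interval: [-1.755000, -1.564375]
Iteration 5:
  c_5 = (-1.755000 + (-1.564375))/2 = -1.659687
  f(c_5) = f(-1.659687) = 0.428287
  f(a) × f(c) < 0, new interval: [-1.755000, -1.659687]

After 5 iteration(s), the approximation is c_5 = -1.659687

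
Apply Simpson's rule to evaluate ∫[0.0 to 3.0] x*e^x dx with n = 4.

f(x) = x*e^x
a = 0.0, b = 3.0, n = 4
h = (b - a)/n = 0.750000

Simpson's rule: (h/3)[f(x₀) + 4f(x₁) + 2f(x₂) + ... + f(xₙ)]

x_0 = 0.0000, f(x_0) = 0.000000, coefficient = 1
x_1 = 0.7500, f(x_1) = 1.587750, coefficient = 4
x_2 = 1.5000, f(x_2) = 6.722534, coefficient = 2
x_3 = 2.2500, f(x_3) = 21.347406, coefficient = 4
x_4 = 3.0000, f(x_4) = 60.256611, coefficient = 1

I ≈ (0.750000/3) × 165.442301 = 41.360575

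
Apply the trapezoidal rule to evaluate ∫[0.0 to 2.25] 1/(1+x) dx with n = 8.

f(x) = 1/(1+x)
a = 0.0, b = 2.25, n = 8
h = (b - a)/n = 0.281250

Trapezoidal rule: (h/2)[f(x₀) + 2f(x₁) + 2f(x₂) + ... + f(xₙ)]

x_0 = 0.0000, f(x_0) = 1.000000, coefficient = 1
x_1 = 0.2812, f(x_1) = 0.780488, coefficient = 2
x_2 = 0.5625, f(x_2) = 0.640000, coefficient = 2
x_3 = 0.8438, f(x_3) = 0.542373, coefficient = 2
x_4 = 1.1250, f(x_4) = 0.470588, coefficient = 2
x_5 = 1.4062, f(x_5) = 0.415584, coefficient = 2
x_6 = 1.6875, f(x_6) = 0.372093, coefficient = 2
x_7 = 1.9688, f(x_7) = 0.336842, coefficient = 2
x_8 = 2.2500, f(x_8) = 0.307692, coefficient = 1

I ≈ (0.281250/2) × 8.423629 = 1.184573
Exact value: 1.178655
Error: 0.005918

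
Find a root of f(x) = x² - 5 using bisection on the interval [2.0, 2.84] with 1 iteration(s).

f(x) = x² - 5
Initial interval: [2.0, 2.84]

Iteration 1:
  c_1 = (2.000000 + 2.840000)/2 = 2.420000
  f(c_1) = f(2.420000) = 0.856400
  f(a) × f(c) < 0, new interval: [2.000000, 2.420000]

After 1 iteration(s), the approximation is c_1 = 2.420000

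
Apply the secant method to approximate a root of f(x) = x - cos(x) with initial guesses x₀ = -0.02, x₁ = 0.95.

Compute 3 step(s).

f(x) = x - cos(x)
x₀ = -0.02, x₁ = 0.95

Secant formula: x_{n+1} = x_n - f(x_n)(x_n - x_{n-1})/(f(x_n) - f(x_{n-1}))

Iteration 1:
  f(-0.020000) = -1.019800
  f(0.950000) = 0.368317
  x_2 = 0.950000 - 0.368317×(0.950000 - (-0.020000))/(0.368317 - (-1.019800))
       = 0.692624
Iteration 2:
  f(0.950000) = 0.368317
  f(0.692624) = -0.076948
  x_3 = 0.692624 - (-0.076948)×(0.692624 - 0.950000)/(-0.076948 - 0.368317)
       = 0.737103
Iteration 3:
  f(0.692624) = -0.076948
  f(0.737103) = -0.003316
  x_4 = 0.737103 - (-0.003316)×(0.737103 - 0.692624)/(-0.003316 - (-0.076948))
       = 0.739106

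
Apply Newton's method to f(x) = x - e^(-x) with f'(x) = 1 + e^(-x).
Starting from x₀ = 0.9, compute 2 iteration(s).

f(x) = x - e^(-x)
f'(x) = 1 + e^(-x)
x₀ = 0.9

Newton-Raphson formula: x_{n+1} = x_n - f(x_n)/f'(x_n)

Iteration 1:
  f(0.900000) = 0.493430
  f'(0.900000) = 1.406570
  x_1 = 0.900000 - 0.493430/1.406570 = 0.549196
Iteration 2:
  f(0.549196) = -0.028218
  f'(0.549196) = 1.577414
  x_2 = 0.549196 - (-0.028218)/1.577414 = 0.567085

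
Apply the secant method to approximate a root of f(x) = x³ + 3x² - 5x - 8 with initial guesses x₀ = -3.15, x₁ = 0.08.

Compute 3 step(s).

f(x) = x³ + 3x² - 5x - 8
x₀ = -3.15, x₁ = 0.08

Secant formula: x_{n+1} = x_n - f(x_n)(x_n - x_{n-1})/(f(x_n) - f(x_{n-1}))

Iteration 1:
  f(-3.150000) = 6.261625
  f(0.080000) = -8.380288
  x_2 = 0.080000 - (-8.380288)×(0.080000 - (-3.150000))/(-8.380288 - 6.261625)
       = -1.768688
Iteration 2:
  f(0.080000) = -8.380288
  f(-1.768688) = 4.695301
  x_3 = -1.768688 - 4.695301×(-1.768688 - 0.080000)/(4.695301 - (-8.380288))
       = -1.104844
Iteration 3:
  f(-1.768688) = 4.695301
  f(-1.104844) = -0.162397
  x_4 = -1.104844 - (-0.162397)×(-1.104844 - (-1.768688))/(-0.162397 - 4.695301)
       = -1.127037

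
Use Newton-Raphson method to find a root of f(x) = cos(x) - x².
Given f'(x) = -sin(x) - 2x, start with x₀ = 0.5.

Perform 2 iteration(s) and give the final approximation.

f(x) = cos(x) - x²
f'(x) = -sin(x) - 2x
x₀ = 0.5

Newton-Raphson formula: x_{n+1} = x_n - f(x_n)/f'(x_n)

Iteration 1:
  f(0.500000) = 0.627583
  f'(0.500000) = -1.479426
  x_1 = 0.500000 - 0.627583/(-1.479426) = 0.924207
Iteration 2:
  f(0.924207) = -0.251691
  f'(0.924207) = -2.646557
  x_2 = 0.924207 - (-0.251691)/(-2.646557) = 0.829106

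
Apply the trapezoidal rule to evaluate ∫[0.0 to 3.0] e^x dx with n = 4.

f(x) = e^x
a = 0.0, b = 3.0, n = 4
h = (b - a)/n = 0.750000

Trapezoidal rule: (h/2)[f(x₀) + 2f(x₁) + 2f(x₂) + ... + f(xₙ)]

x_0 = 0.0000, f(x_0) = 1.000000, coefficient = 1
x_1 = 0.7500, f(x_1) = 2.117000, coefficient = 2
x_2 = 1.5000, f(x_2) = 4.481689, coefficient = 2
x_3 = 2.2500, f(x_3) = 9.487736, coefficient = 2
x_4 = 3.0000, f(x_4) = 20.085537, coefficient = 1

I ≈ (0.750000/2) × 53.258387 = 19.971895
Exact value: 19.085537
Error: 0.886358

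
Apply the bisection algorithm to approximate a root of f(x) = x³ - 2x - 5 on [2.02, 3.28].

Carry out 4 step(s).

f(x) = x³ - 2x - 5
Initial interval: [2.02, 3.28]

Iteration 1:
  c_1 = (2.020000 + 3.280000)/2 = 2.650000
  f(c_1) = f(2.650000) = 8.309625
  f(a) × f(c) < 0, new interval: [2.020000, 2.650000]
Iteration 2:
  c_2 = (2.020000 + 2.650000)/2 = 2.335000
  f(c_2) = f(2.335000) = 3.060945
  f(a) × f(c) < 0, new interval: [2.020000, 2.335000]
Iteration 3:
  c_3 = (2.020000 + 2.335000)/2 = 2.177500
  f(c_3) = f(2.177500) = 0.969630
  f(a) × f(c) < 0, new interval: [2.020000, 2.177500]
Iteration 4:
  c_4 = (2.020000 + 2.177500)/2 = 2.098750
  f(c_4) = f(2.098750) = 0.046972
  f(a) × f(c) < 0, new interval: [2.020000, 2.098750]

After 4 iteration(s), the approximation is c_4 = 2.098750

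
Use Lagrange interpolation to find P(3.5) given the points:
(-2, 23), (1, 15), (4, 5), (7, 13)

Lagrange interpolation formula:
P(x) = Σ yᵢ × Lᵢ(x)
where Lᵢ(x) = Π_{j≠i} (x - xⱼ)/(xᵢ - xⱼ)

L_0(3.5) = (3.5 - 1)/(-2 - 1) × (3.5 - 4)/(-2 - 4) × (3.5 - 7)/(-2 - 7) = -0.027006
L_1(3.5) = (3.5 - (-2))/(1 - (-2)) × (3.5 - 4)/(1 - 4) × (3.5 - 7)/(1 - 7) = 0.178241
L_2(3.5) = (3.5 - (-2))/(4 - (-2)) × (3.5 - 1)/(4 - 1) × (3.5 - 7)/(4 - 7) = 0.891204
L_3(3.5) = (3.5 - (-2))/(7 - (-2)) × (3.5 - 1)/(7 - 1) × (3.5 - 4)/(7 - 4) = -0.042438

P(3.5) = 23×L_0(3.5) + 15×L_1(3.5) + 5×L_2(3.5) + 13×L_3(3.5)
P(3.5) = 5.956790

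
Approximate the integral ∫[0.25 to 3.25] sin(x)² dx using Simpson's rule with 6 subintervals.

f(x) = sin(x)²
a = 0.25, b = 3.25, n = 6
h = (b - a)/n = 0.500000

Simpson's rule: (h/3)[f(x₀) + 4f(x₁) + 2f(x₂) + ... + f(xₙ)]

x_0 = 0.2500, f(x_0) = 0.061209, coefficient = 1
x_1 = 0.7500, f(x_1) = 0.464631, coefficient = 4
x_2 = 1.2500, f(x_2) = 0.900572, coefficient = 2
x_3 = 1.7500, f(x_3) = 0.968228, coefficient = 4
x_4 = 2.2500, f(x_4) = 0.605398, coefficient = 2
x_5 = 2.7500, f(x_5) = 0.145665, coefficient = 4
x_6 = 3.2500, f(x_6) = 0.011706, coefficient = 1

I ≈ (0.500000/3) × 9.398954 = 1.566492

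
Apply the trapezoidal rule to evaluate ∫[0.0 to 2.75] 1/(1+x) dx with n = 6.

f(x) = 1/(1+x)
a = 0.0, b = 2.75, n = 6
h = (b - a)/n = 0.458333

Trapezoidal rule: (h/2)[f(x₀) + 2f(x₁) + 2f(x₂) + ... + f(xₙ)]

x_0 = 0.0000, f(x_0) = 1.000000, coefficient = 1
x_1 = 0.4583, f(x_1) = 0.685714, coefficient = 2
x_2 = 0.9167, f(x_2) = 0.521739, coefficient = 2
x_3 = 1.3750, f(x_3) = 0.421053, coefficient = 2
x_4 = 1.8333, f(x_4) = 0.352941, coefficient = 2
x_5 = 2.2917, f(x_5) = 0.303797, coefficient = 2
x_6 = 2.7500, f(x_6) = 0.266667, coefficient = 1

I ≈ (0.458333/2) × 5.837156 = 1.337682
Exact value: 1.321756
Error: 0.015926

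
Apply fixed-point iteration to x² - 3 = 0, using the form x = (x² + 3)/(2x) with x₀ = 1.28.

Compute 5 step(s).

Equation: x² - 3 = 0
Fixed-point form: x = (x² + 3)/(2x)
x₀ = 1.28

x_1 = g(1.280000) = 1.811875
x_2 = g(1.811875) = 1.733809
x_3 = g(1.733809) = 1.732052
x_4 = g(1.732052) = 1.732051
x_5 = g(1.732051) = 1.732051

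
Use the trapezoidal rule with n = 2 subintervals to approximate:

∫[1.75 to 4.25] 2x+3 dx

f(x) = 2x+3
a = 1.75, b = 4.25, n = 2
h = (b - a)/n = 1.250000

Trapezoidal rule: (h/2)[f(x₀) + 2f(x₁) + 2f(x₂) + ... + f(xₙ)]

x_0 = 1.7500, f(x_0) = 6.500000, coefficient = 1
x_1 = 3.0000, f(x_1) = 9.000000, coefficient = 2
x_2 = 4.2500, f(x_2) = 11.500000, coefficient = 1

I ≈ (1.250000/2) × 36.000000 = 22.500000
Exact value: 22.500000
Error: 0.000000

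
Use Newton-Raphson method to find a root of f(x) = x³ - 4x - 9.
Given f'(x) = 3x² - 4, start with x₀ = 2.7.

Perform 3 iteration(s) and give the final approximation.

f(x) = x³ - 4x - 9
f'(x) = 3x² - 4
x₀ = 2.7

Newton-Raphson formula: x_{n+1} = x_n - f(x_n)/f'(x_n)

Iteration 1:
  f(2.700000) = -0.117000
  f'(2.700000) = 17.870000
  x_1 = 2.700000 - (-0.117000)/17.870000 = 2.706547
Iteration 2:
  f(2.706547) = 0.000348
  f'(2.706547) = 17.976195
  x_2 = 2.706547 - 0.000348/17.976195 = 2.706528
Iteration 3:
  f(2.706528) = 0.000000
  f'(2.706528) = 17.975881
  x_3 = 2.706528 - 0.000000/17.975881 = 2.706528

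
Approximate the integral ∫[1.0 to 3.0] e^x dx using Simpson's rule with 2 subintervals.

f(x) = e^x
a = 1.0, b = 3.0, n = 2
h = (b - a)/n = 1.000000

Simpson's rule: (h/3)[f(x₀) + 4f(x₁) + 2f(x₂) + ... + f(xₙ)]

x_0 = 1.0000, f(x_0) = 2.718282, coefficient = 1
x_1 = 2.0000, f(x_1) = 7.389056, coefficient = 4
x_2 = 3.0000, f(x_2) = 20.085537, coefficient = 1

I ≈ (1.000000/3) × 52.360043 = 17.453348
Exact value: 17.367255
Error: 0.086093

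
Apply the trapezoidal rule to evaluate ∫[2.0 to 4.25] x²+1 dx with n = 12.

f(x) = x²+1
a = 2.0, b = 4.25, n = 12
h = (b - a)/n = 0.187500

Trapezoidal rule: (h/2)[f(x₀) + 2f(x₁) + 2f(x₂) + ... + f(xₙ)]

x_0 = 2.0000, f(x_0) = 5.000000, coefficient = 1
x_1 = 2.1875, f(x_1) = 5.785156, coefficient = 2
x_2 = 2.3750, f(x_2) = 6.640625, coefficient = 2
x_3 = 2.5625, f(x_3) = 7.566406, coefficient = 2
x_4 = 2.7500, f(x_4) = 8.562500, coefficient = 2
x_5 = 2.9375, f(x_5) = 9.628906, coefficient = 2
x_6 = 3.1250, f(x_6) = 10.765625, coefficient = 2
x_7 = 3.3125, f(x_7) = 11.972656, coefficient = 2
x_8 = 3.5000, f(x_8) = 13.250000, coefficient = 2
x_9 = 3.6875, f(x_9) = 14.597656, coefficient = 2
x_10 = 3.8750, f(x_10) = 16.015625, coefficient = 2
x_11 = 4.0625, f(x_11) = 17.503906, coefficient = 2
x_12 = 4.2500, f(x_12) = 19.062500, coefficient = 1

I ≈ (0.187500/2) × 268.640625 = 25.185059
Exact value: 25.171875
Error: 0.013184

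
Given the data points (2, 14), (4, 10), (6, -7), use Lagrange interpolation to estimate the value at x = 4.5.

Lagrange interpolation formula:
P(x) = Σ yᵢ × Lᵢ(x)
where Lᵢ(x) = Π_{j≠i} (x - xⱼ)/(xᵢ - xⱼ)

L_0(4.5) = (4.5 - 4)/(2 - 4) × (4.5 - 6)/(2 - 6) = -0.093750
L_1(4.5) = (4.5 - 2)/(4 - 2) × (4.5 - 6)/(4 - 6) = 0.937500
L_2(4.5) = (4.5 - 2)/(6 - 2) × (4.5 - 4)/(6 - 4) = 0.156250

P(4.5) = 14×L_0(4.5) + 10×L_1(4.5) + (-7)×L_2(4.5)
P(4.5) = 6.968750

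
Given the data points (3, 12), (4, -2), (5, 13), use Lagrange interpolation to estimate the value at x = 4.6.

Lagrange interpolation formula:
P(x) = Σ yᵢ × Lᵢ(x)
where Lᵢ(x) = Π_{j≠i} (x - xⱼ)/(xᵢ - xⱼ)

L_0(4.6) = (4.6 - 4)/(3 - 4) × (4.6 - 5)/(3 - 5) = -0.120000
L_1(4.6) = (4.6 - 3)/(4 - 3) × (4.6 - 5)/(4 - 5) = 0.640000
L_2(4.6) = (4.6 - 3)/(5 - 3) × (4.6 - 4)/(5 - 4) = 0.480000

P(4.6) = 12×L_0(4.6) + (-2)×L_1(4.6) + 13×L_2(4.6)
P(4.6) = 3.520000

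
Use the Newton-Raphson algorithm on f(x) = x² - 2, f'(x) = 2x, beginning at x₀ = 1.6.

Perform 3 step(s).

f(x) = x² - 2
f'(x) = 2x
x₀ = 1.6

Newton-Raphson formula: x_{n+1} = x_n - f(x_n)/f'(x_n)

Iteration 1:
  f(1.600000) = 0.560000
  f'(1.600000) = 3.200000
  x_1 = 1.600000 - 0.560000/3.200000 = 1.425000
Iteration 2:
  f(1.425000) = 0.030625
  f'(1.425000) = 2.850000
  x_2 = 1.425000 - 0.030625/2.850000 = 1.414254
Iteration 3:
  f(1.414254) = 0.000115
  f'(1.414254) = 2.828509
  x_3 = 1.414254 - 0.000115/2.828509 = 1.414214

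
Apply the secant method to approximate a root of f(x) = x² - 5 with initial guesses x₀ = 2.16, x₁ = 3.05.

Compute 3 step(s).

f(x) = x² - 5
x₀ = 2.16, x₁ = 3.05

Secant formula: x_{n+1} = x_n - f(x_n)(x_n - x_{n-1})/(f(x_n) - f(x_{n-1}))

Iteration 1:
  f(2.160000) = -0.334400
  f(3.050000) = 4.302500
  x_2 = 3.050000 - 4.302500×(3.050000 - 2.160000)/(4.302500 - (-0.334400))
       = 2.224184
Iteration 2:
  f(3.050000) = 4.302500
  f(2.224184) = -0.053004
  x_3 = 2.224184 - (-0.053004)×(2.224184 - 3.050000)/(-0.053004 - 4.302500)
       = 2.234234
Iteration 3:
  f(2.224184) = -0.053004
  f(2.234234) = -0.008198
  x_4 = 2.234234 - (-0.008198)×(2.234234 - 2.224184)/(-0.008198 - (-0.053004))
       = 2.236073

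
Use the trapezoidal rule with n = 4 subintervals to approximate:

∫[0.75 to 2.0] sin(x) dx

f(x) = sin(x)
a = 0.75, b = 2.0, n = 4
h = (b - a)/n = 0.312500

Trapezoidal rule: (h/2)[f(x₀) + 2f(x₁) + 2f(x₂) + ... + f(xₙ)]

x_0 = 0.7500, f(x_0) = 0.681639, coefficient = 1
x_1 = 1.0625, f(x_1) = 0.873575, coefficient = 2
x_2 = 1.3750, f(x_2) = 0.980893, coefficient = 2
x_3 = 1.6875, f(x_3) = 0.993198, coefficient = 2
x_4 = 2.0000, f(x_4) = 0.909297, coefficient = 1

I ≈ (0.312500/2) × 7.286268 = 1.138479
Exact value: 1.147836
Error: 0.009356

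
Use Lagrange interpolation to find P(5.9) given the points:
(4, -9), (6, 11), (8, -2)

Lagrange interpolation formula:
P(x) = Σ yᵢ × Lᵢ(x)
where Lᵢ(x) = Π_{j≠i} (x - xⱼ)/(xᵢ - xⱼ)

L_0(5.9) = (5.9 - 6)/(4 - 6) × (5.9 - 8)/(4 - 8) = 0.026250
L_1(5.9) = (5.9 - 4)/(6 - 4) × (5.9 - 8)/(6 - 8) = 0.997500
L_2(5.9) = (5.9 - 4)/(8 - 4) × (5.9 - 6)/(8 - 6) = -0.023750

P(5.9) = (-9)×L_0(5.9) + 11×L_1(5.9) + (-2)×L_2(5.9)
P(5.9) = 10.783750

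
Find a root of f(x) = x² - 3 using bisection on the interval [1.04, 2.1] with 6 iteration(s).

f(x) = x² - 3
Initial interval: [1.04, 2.1]

Iteration 1:
  c_1 = (1.040000 + 2.100000)/2 = 1.570000
  f(c_1) = f(1.570000) = -0.535100
  f(a) × f(c) ≥ 0, new interval: [1.570000, 2.100000]
Iteration 2:
  c_2 = (1.570000 + 2.100000)/2 = 1.835000
  f(c_2) = f(1.835000) = 0.367225
  f(a) × f(c) < 0, new interval: [1.570000, 1.835000]
Iteration 3:
  c_3 = (1.570000 + 1.835000)/2 = 1.702500
  f(c_3) = f(1.702500) = -0.101494
  f(a) × f(c) ≥ 0, new interval: [1.702500, 1.835000]
Iteration 4:
  c_4 = (1.702500 + 1.835000)/2 = 1.768750
  f(c_4) = f(1.768750) = 0.128477
  f(a) × f(c) < 0, new interval: [1.702500, 1.768750]
Iteration 5:
  c_5 = (1.702500 + 1.768750)/2 = 1.735625
  f(c_5) = f(1.735625) = 0.012394
  f(a) × f(c) < 0, new interval: [1.702500, 1.735625]
Iteration 6:
  c_6 = (1.702500 + 1.735625)/2 = 1.719063
  f(c_6) = f(1.719063) = -0.044824
  f(a) × f(c) ≥ 0, new interval: [1.719063, 1.735625]

After 6 iteration(s), the approximation is c_6 = 1.719063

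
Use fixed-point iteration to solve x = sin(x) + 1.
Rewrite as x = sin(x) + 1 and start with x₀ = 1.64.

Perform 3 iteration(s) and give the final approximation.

Equation: x = sin(x) + 1
Fixed-point form: x = sin(x) + 1
x₀ = 1.64

x_1 = g(1.640000) = 1.997606
x_2 = g(1.997606) = 1.910291
x_3 = g(1.910291) = 1.942923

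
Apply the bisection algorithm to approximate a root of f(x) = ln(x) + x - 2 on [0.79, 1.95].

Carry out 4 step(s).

f(x) = ln(x) + x - 2
Initial interval: [0.79, 1.95]

Iteration 1:
  c_1 = (0.790000 + 1.950000)/2 = 1.370000
  f(c_1) = f(1.370000) = -0.315189
  f(a) × f(c) ≥ 0, new interval: [1.370000, 1.950000]
Iteration 2:
  c_2 = (1.370000 + 1.950000)/2 = 1.660000
  f(c_2) = f(1.660000) = 0.166818
  f(a) × f(c) < 0, new interval: [1.370000, 1.660000]
Iteration 3:
  c_3 = (1.370000 + 1.660000)/2 = 1.515000
  f(c_3) = f(1.515000) = -0.069585
  f(a) × f(c) ≥ 0, new interval: [1.515000, 1.660000]
Iteration 4:
  c_4 = (1.515000 + 1.660000)/2 = 1.587500
  f(c_4) = f(1.587500) = 0.049660
  f(a) × f(c) < 0, new interval: [1.515000, 1.587500]

After 4 iteration(s), the approximation is c_4 = 1.587500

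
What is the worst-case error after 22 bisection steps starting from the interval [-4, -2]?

Bisection error bound: |error| ≤ (b-a)/2^n
|error| ≤ (-2 - (-4))/2^22 = 2/2^22
|error| ≤ 0.0000004768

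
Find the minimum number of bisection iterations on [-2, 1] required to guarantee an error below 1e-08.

We need (b-a)/2^n ≤ 1e-08
(1 - (-2))/2^n ≤ 1e-08
3/2^n ≤ 1e-08
2^n ≥ 300000000
n ≥ log₂(300000000) = 28.16
n ≥ 29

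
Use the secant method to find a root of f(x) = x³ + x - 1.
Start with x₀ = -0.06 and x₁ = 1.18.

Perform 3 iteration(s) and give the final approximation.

f(x) = x³ + x - 1
x₀ = -0.06, x₁ = 1.18

Secant formula: x_{n+1} = x_n - f(x_n)(x_n - x_{n-1})/(f(x_n) - f(x_{n-1}))

Iteration 1:
  f(-0.060000) = -1.060216
  f(1.180000) = 1.823032
  x_2 = 1.180000 - 1.823032×(1.180000 - (-0.060000))/(1.823032 - (-1.060216))
       = 0.395968
Iteration 2:
  f(1.180000) = 1.823032
  f(0.395968) = -0.541948
  x_3 = 0.395968 - (-0.541948)×(0.395968 - 1.180000)/(-0.541948 - 1.823032)
       = 0.575633
Iteration 3:
  f(0.395968) = -0.541948
  f(0.575633) = -0.233629
  x_4 = 0.575633 - (-0.233629)×(0.575633 - 0.395968)/(-0.233629 - (-0.541948))
       = 0.711774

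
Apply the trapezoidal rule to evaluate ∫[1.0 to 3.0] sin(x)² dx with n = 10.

f(x) = sin(x)²
a = 1.0, b = 3.0, n = 10
h = (b - a)/n = 0.200000

Trapezoidal rule: (h/2)[f(x₀) + 2f(x₁) + 2f(x₂) + ... + f(xₙ)]

x_0 = 1.0000, f(x_0) = 0.708073, coefficient = 1
x_1 = 1.2000, f(x_1) = 0.868697, coefficient = 2
x_2 = 1.4000, f(x_2) = 0.971111, coefficient = 2
x_3 = 1.6000, f(x_3) = 0.999147, coefficient = 2
x_4 = 1.8000, f(x_4) = 0.948379, coefficient = 2
x_5 = 2.0000, f(x_5) = 0.826822, coefficient = 2
x_6 = 2.2000, f(x_6) = 0.653666, coefficient = 2
x_7 = 2.4000, f(x_7) = 0.456251, coefficient = 2
x_8 = 2.6000, f(x_8) = 0.265742, coefficient = 2
x_9 = 2.8000, f(x_9) = 0.112217, coefficient = 2
x_10 = 3.0000, f(x_10) = 0.019915, coefficient = 1

I ≈ (0.200000/2) × 12.932052 = 1.293205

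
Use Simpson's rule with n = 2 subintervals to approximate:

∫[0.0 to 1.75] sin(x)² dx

f(x) = sin(x)²
a = 0.0, b = 1.75, n = 2
h = (b - a)/n = 0.875000

Simpson's rule: (h/3)[f(x₀) + 4f(x₁) + 2f(x₂) + ... + f(xₙ)]

x_0 = 0.0000, f(x_0) = 0.000000, coefficient = 1
x_1 = 0.8750, f(x_1) = 0.589123, coefficient = 4
x_2 = 1.7500, f(x_2) = 0.968228, coefficient = 1

I ≈ (0.875000/3) × 3.324720 = 0.969710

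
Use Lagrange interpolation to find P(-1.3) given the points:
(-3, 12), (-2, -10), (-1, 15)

Lagrange interpolation formula:
P(x) = Σ yᵢ × Lᵢ(x)
where Lᵢ(x) = Π_{j≠i} (x - xⱼ)/(xᵢ - xⱼ)

L_0(-1.3) = (-1.3 - (-2))/(-3 - (-2)) × (-1.3 - (-1))/(-3 - (-1)) = -0.105000
L_1(-1.3) = (-1.3 - (-3))/(-2 - (-3)) × (-1.3 - (-1))/(-2 - (-1)) = 0.510000
L_2(-1.3) = (-1.3 - (-3))/(-1 - (-3)) × (-1.3 - (-2))/(-1 - (-2)) = 0.595000

P(-1.3) = 12×L_0(-1.3) + (-10)×L_1(-1.3) + 15×L_2(-1.3)
P(-1.3) = 2.565000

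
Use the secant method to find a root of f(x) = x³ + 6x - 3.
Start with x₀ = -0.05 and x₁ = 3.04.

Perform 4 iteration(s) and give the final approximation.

f(x) = x³ + 6x - 3
x₀ = -0.05, x₁ = 3.04

Secant formula: x_{n+1} = x_n - f(x_n)(x_n - x_{n-1})/(f(x_n) - f(x_{n-1}))

Iteration 1:
  f(-0.050000) = -3.300125
  f(3.040000) = 43.334464
  x_2 = 3.040000 - 43.334464×(3.040000 - (-0.050000))/(43.334464 - (-3.300125))
       = 0.168666
Iteration 2:
  f(3.040000) = 43.334464
  f(0.168666) = -1.983207
  x_3 = 0.168666 - (-1.983207)×(0.168666 - 3.040000)/(-1.983207 - 43.334464)
       = 0.294322
Iteration 3:
  f(0.168666) = -1.983207
  f(0.294322) = -1.208572
  x_4 = 0.294322 - (-1.208572)×(0.294322 - 0.168666)/(-1.208572 - (-1.983207))
       = 0.490369
Iteration 4:
  f(0.294322) = -1.208572
  f(0.490369) = 0.060127
  x_5 = 0.490369 - 0.060127×(0.490369 - 0.294322)/(0.060127 - (-1.208572))
       = 0.481078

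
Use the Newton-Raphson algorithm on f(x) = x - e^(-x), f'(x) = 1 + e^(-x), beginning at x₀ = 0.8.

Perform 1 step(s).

f(x) = x - e^(-x)
f'(x) = 1 + e^(-x)
x₀ = 0.8

Newton-Raphson formula: x_{n+1} = x_n - f(x_n)/f'(x_n)

Iteration 1:
  f(0.800000) = 0.350671
  f'(0.800000) = 1.449329
  x_1 = 0.800000 - 0.350671/1.449329 = 0.558046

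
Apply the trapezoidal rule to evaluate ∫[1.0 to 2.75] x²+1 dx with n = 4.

f(x) = x²+1
a = 1.0, b = 2.75, n = 4
h = (b - a)/n = 0.437500

Trapezoidal rule: (h/2)[f(x₀) + 2f(x₁) + 2f(x₂) + ... + f(xₙ)]

x_0 = 1.0000, f(x_0) = 2.000000, coefficient = 1
x_1 = 1.4375, f(x_1) = 3.066406, coefficient = 2
x_2 = 1.8750, f(x_2) = 4.515625, coefficient = 2
x_3 = 2.3125, f(x_3) = 6.347656, coefficient = 2
x_4 = 2.7500, f(x_4) = 8.562500, coefficient = 1

I ≈ (0.437500/2) × 38.421875 = 8.404785
Exact value: 8.348958
Error: 0.055827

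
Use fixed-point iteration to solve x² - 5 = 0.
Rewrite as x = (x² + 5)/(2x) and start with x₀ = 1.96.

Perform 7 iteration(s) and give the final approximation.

Equation: x² - 5 = 0
Fixed-point form: x = (x² + 5)/(2x)
x₀ = 1.96

x_1 = g(1.960000) = 2.255510
x_2 = g(2.255510) = 2.236152
x_3 = g(2.236152) = 2.236068
x_4 = g(2.236068) = 2.236068
x_5 = g(2.236068) = 2.236068
x_6 = g(2.236068) = 2.236068
x_7 = g(2.236068) = 2.236068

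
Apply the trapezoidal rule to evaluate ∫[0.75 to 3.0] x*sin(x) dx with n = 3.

f(x) = x*sin(x)
a = 0.75, b = 3.0, n = 3
h = (b - a)/n = 0.750000

Trapezoidal rule: (h/2)[f(x₀) + 2f(x₁) + 2f(x₂) + ... + f(xₙ)]

x_0 = 0.7500, f(x_0) = 0.511229, coefficient = 1
x_1 = 1.5000, f(x_1) = 1.496242, coefficient = 2
x_2 = 2.2500, f(x_2) = 1.750665, coefficient = 2
x_3 = 3.0000, f(x_3) = 0.423360, coefficient = 1

I ≈ (0.750000/2) × 7.428403 = 2.785651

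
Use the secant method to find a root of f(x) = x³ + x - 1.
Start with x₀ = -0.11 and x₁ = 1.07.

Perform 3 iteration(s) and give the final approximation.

f(x) = x³ + x - 1
x₀ = -0.11, x₁ = 1.07

Secant formula: x_{n+1} = x_n - f(x_n)(x_n - x_{n-1})/(f(x_n) - f(x_{n-1}))

Iteration 1:
  f(-0.110000) = -1.111331
  f(1.070000) = 1.295043
  x_2 = 1.070000 - 1.295043×(1.070000 - (-0.110000))/(1.295043 - (-1.111331))
       = 0.434957
Iteration 2:
  f(1.070000) = 1.295043
  f(0.434957) = -0.482754
  x_3 = 0.434957 - (-0.482754)×(0.434957 - 1.070000)/(-0.482754 - 1.295043)
       = 0.607401
Iteration 3:
  f(0.434957) = -0.482754
  f(0.607401) = -0.168508
  x_4 = 0.607401 - (-0.168508)×(0.607401 - 0.434957)/(-0.168508 - (-0.482754))
       = 0.699870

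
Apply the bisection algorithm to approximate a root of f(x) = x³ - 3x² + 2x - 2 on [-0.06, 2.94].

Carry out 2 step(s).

f(x) = x³ - 3x² + 2x - 2
Initial interval: [-0.06, 2.94]

Iteration 1:
  c_1 = (-0.060000 + 2.940000)/2 = 1.440000
  f(c_1) = f(1.440000) = -2.354816
  f(a) × f(c) ≥ 0, new interval: [1.440000, 2.940000]
Iteration 2:
  c_2 = (1.440000 + 2.940000)/2 = 2.190000
  f(c_2) = f(2.190000) = -1.504841
  f(a) × f(c) ≥ 0, new interval: [2.190000, 2.940000]

After 2 iteration(s), the approximation is c_2 = 2.190000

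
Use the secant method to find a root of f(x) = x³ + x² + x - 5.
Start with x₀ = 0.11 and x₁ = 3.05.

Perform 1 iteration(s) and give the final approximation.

f(x) = x³ + x² + x - 5
x₀ = 0.11, x₁ = 3.05

Secant formula: x_{n+1} = x_n - f(x_n)(x_n - x_{n-1})/(f(x_n) - f(x_{n-1}))

Iteration 1:
  f(0.110000) = -4.876569
  f(3.050000) = 35.725125
  x_2 = 3.050000 - 35.725125×(3.050000 - 0.110000)/(35.725125 - (-4.876569))
       = 0.463116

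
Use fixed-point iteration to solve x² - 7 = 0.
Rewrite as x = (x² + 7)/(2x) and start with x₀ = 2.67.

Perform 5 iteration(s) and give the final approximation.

Equation: x² - 7 = 0
Fixed-point form: x = (x² + 7)/(2x)
x₀ = 2.67

x_1 = g(2.670000) = 2.645861
x_2 = g(2.645861) = 2.645751
x_3 = g(2.645751) = 2.645751
x_4 = g(2.645751) = 2.645751
x_5 = g(2.645751) = 2.645751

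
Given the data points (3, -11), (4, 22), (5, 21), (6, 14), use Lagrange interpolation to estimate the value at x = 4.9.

Lagrange interpolation formula:
P(x) = Σ yᵢ × Lᵢ(x)
where Lᵢ(x) = Π_{j≠i} (x - xⱼ)/(xᵢ - xⱼ)

L_0(4.9) = (4.9 - 4)/(3 - 4) × (4.9 - 5)/(3 - 5) × (4.9 - 6)/(3 - 6) = -0.016500
L_1(4.9) = (4.9 - 3)/(4 - 3) × (4.9 - 5)/(4 - 5) × (4.9 - 6)/(4 - 6) = 0.104500
L_2(4.9) = (4.9 - 3)/(5 - 3) × (4.9 - 4)/(5 - 4) × (4.9 - 6)/(5 - 6) = 0.940500
L_3(4.9) = (4.9 - 3)/(6 - 3) × (4.9 - 4)/(6 - 4) × (4.9 - 5)/(6 - 5) = -0.028500

P(4.9) = (-11)×L_0(4.9) + 22×L_1(4.9) + 21×L_2(4.9) + 14×L_3(4.9)
P(4.9) = 21.832000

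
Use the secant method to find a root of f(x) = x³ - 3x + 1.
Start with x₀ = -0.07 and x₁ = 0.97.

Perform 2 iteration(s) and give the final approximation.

f(x) = x³ - 3x + 1
x₀ = -0.07, x₁ = 0.97

Secant formula: x_{n+1} = x_n - f(x_n)(x_n - x_{n-1})/(f(x_n) - f(x_{n-1}))

Iteration 1:
  f(-0.070000) = 1.209657
  f(0.970000) = -0.997327
  x_2 = 0.970000 - (-0.997327)×(0.970000 - (-0.070000))/(-0.997327 - 1.209657)
       = 0.500028
Iteration 2:
  f(0.970000) = -0.997327
  f(0.500028) = -0.375064
  x_3 = 0.500028 - (-0.375064)×(0.500028 - 0.970000)/(-0.375064 - (-0.997327))
       = 0.216757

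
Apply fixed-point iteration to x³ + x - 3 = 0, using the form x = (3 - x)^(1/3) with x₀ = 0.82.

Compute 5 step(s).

Equation: x³ + x - 3 = 0
Fixed-point form: x = (3 - x)^(1/3)
x₀ = 0.82

x_1 = g(0.820000) = 1.296638
x_2 = g(1.296638) = 1.194269
x_3 = g(1.194269) = 1.217730
x_4 = g(1.217730) = 1.212433
x_5 = g(1.212433) = 1.213633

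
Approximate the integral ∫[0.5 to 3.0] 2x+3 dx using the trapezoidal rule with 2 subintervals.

f(x) = 2x+3
a = 0.5, b = 3.0, n = 2
h = (b - a)/n = 1.250000

Trapezoidal rule: (h/2)[f(x₀) + 2f(x₁) + 2f(x₂) + ... + f(xₙ)]

x_0 = 0.5000, f(x_0) = 4.000000, coefficient = 1
x_1 = 1.7500, f(x_1) = 6.500000, coefficient = 2
x_2 = 3.0000, f(x_2) = 9.000000, coefficient = 1

I ≈ (1.250000/2) × 26.000000 = 16.250000
Exact value: 16.250000
Error: 0.000000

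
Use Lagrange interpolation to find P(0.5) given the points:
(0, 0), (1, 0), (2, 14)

Lagrange interpolation formula:
P(x) = Σ yᵢ × Lᵢ(x)
where Lᵢ(x) = Π_{j≠i} (x - xⱼ)/(xᵢ - xⱼ)

L_0(0.5) = (0.5 - 1)/(0 - 1) × (0.5 - 2)/(0 - 2) = 0.375000
L_1(0.5) = (0.5 - 0)/(1 - 0) × (0.5 - 2)/(1 - 2) = 0.750000
L_2(0.5) = (0.5 - 0)/(2 - 0) × (0.5 - 1)/(2 - 1) = -0.125000

P(0.5) = 0×L_0(0.5) + 0×L_1(0.5) + 14×L_2(0.5)
P(0.5) = -1.750000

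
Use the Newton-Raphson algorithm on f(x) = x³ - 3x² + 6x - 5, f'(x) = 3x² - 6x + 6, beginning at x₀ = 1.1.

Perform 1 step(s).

f(x) = x³ - 3x² + 6x - 5
f'(x) = 3x² - 6x + 6
x₀ = 1.1

Newton-Raphson formula: x_{n+1} = x_n - f(x_n)/f'(x_n)

Iteration 1:
  f(1.100000) = -0.699000
  f'(1.100000) = 3.030000
  x_1 = 1.100000 - (-0.699000)/3.030000 = 1.330693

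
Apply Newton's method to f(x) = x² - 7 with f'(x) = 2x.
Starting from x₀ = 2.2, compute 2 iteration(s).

f(x) = x² - 7
f'(x) = 2x
x₀ = 2.2

Newton-Raphson formula: x_{n+1} = x_n - f(x_n)/f'(x_n)

Iteration 1:
  f(2.200000) = -2.160000
  f'(2.200000) = 4.400000
  x_1 = 2.200000 - (-2.160000)/4.400000 = 2.690909
Iteration 2:
  f(2.690909) = 0.240992
  f'(2.690909) = 5.381818
  x_2 = 2.690909 - 0.240992/5.381818 = 2.646130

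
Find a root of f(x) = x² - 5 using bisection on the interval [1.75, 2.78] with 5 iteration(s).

f(x) = x² - 5
Initial interval: [1.75, 2.78]

Iteration 1:
  c_1 = (1.750000 + 2.780000)/2 = 2.265000
  f(c_1) = f(2.265000) = 0.130225
  f(a) × f(c) < 0, new interval: [1.750000, 2.265000]
Iteration 2:
  c_2 = (1.750000 + 2.265000)/2 = 2.007500
  f(c_2) = f(2.007500) = -0.969944
  f(a) × f(c) ≥ 0, new interval: [2.007500, 2.265000]
Iteration 3:
  c_3 = (2.007500 + 2.265000)/2 = 2.136250
  f(c_3) = f(2.136250) = -0.436436
  f(a) × f(c) ≥ 0, new interval: [2.136250, 2.265000]
Iteration 4:
  c_4 = (2.136250 + 2.265000)/2 = 2.200625
  f(c_4) = f(2.200625) = -0.157250
  f(a) × f(c) ≥ 0, new interval: [2.200625, 2.265000]
Iteration 5:
  c_5 = (2.200625 + 2.265000)/2 = 2.232812
  f(c_5) = f(2.232812) = -0.014548
  f(a) × f(c) ≥ 0, new interval: [2.232812, 2.265000]

After 5 iteration(s), the approximation is c_5 = 2.232812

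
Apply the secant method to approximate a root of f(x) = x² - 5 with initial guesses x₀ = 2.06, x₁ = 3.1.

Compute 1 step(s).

f(x) = x² - 5
x₀ = 2.06, x₁ = 3.1

Secant formula: x_{n+1} = x_n - f(x_n)(x_n - x_{n-1})/(f(x_n) - f(x_{n-1}))

Iteration 1:
  f(2.060000) = -0.756400
  f(3.100000) = 4.610000
  x_2 = 3.100000 - 4.610000×(3.100000 - 2.060000)/(4.610000 - (-0.756400))
       = 2.206589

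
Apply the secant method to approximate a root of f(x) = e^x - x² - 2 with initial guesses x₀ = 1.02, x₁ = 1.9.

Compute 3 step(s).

f(x) = e^x - x² - 2
x₀ = 1.02, x₁ = 1.9

Secant formula: x_{n+1} = x_n - f(x_n)(x_n - x_{n-1})/(f(x_n) - f(x_{n-1}))

Iteration 1:
  f(1.020000) = -0.267205
  f(1.900000) = 1.075894
  x_2 = 1.900000 - 1.075894×(1.900000 - 1.020000)/(1.075894 - (-0.267205))
       = 1.195073
Iteration 2:
  f(1.900000) = 1.075894
  f(1.195073) = -0.124400
  x_3 = 1.195073 - (-0.124400)×(1.195073 - 1.900000)/(-0.124400 - 1.075894)
       = 1.268133
Iteration 3:
  f(1.195073) = -0.124400
  f(1.268133) = -0.053951
  x_4 = 1.268133 - (-0.053951)×(1.268133 - 1.195073)/(-0.053951 - (-0.124400))
       = 1.324082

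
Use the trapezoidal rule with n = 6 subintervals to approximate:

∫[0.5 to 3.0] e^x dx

f(x) = e^x
a = 0.5, b = 3.0, n = 6
h = (b - a)/n = 0.416667

Trapezoidal rule: (h/2)[f(x₀) + 2f(x₁) + 2f(x₂) + ... + f(xₙ)]

x_0 = 0.5000, f(x_0) = 1.648721, coefficient = 1
x_1 = 0.9167, f(x_1) = 2.500940, coefficient = 2
x_2 = 1.3333, f(x_2) = 3.793668, coefficient = 2
x_3 = 1.7500, f(x_3) = 5.754603, coefficient = 2
x_4 = 2.1667, f(x_4) = 8.729138, coefficient = 2
x_5 = 2.5833, f(x_5) = 13.241202, coefficient = 2
x_6 = 3.0000, f(x_6) = 20.085537, coefficient = 1

I ≈ (0.416667/2) × 89.773360 = 18.702783
Exact value: 18.436816
Error: 0.265968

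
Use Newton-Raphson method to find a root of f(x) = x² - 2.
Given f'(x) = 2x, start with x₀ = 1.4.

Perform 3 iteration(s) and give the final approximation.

f(x) = x² - 2
f'(x) = 2x
x₀ = 1.4

Newton-Raphson formula: x_{n+1} = x_n - f(x_n)/f'(x_n)

Iteration 1:
  f(1.400000) = -0.040000
  f'(1.400000) = 2.800000
  x_1 = 1.400000 - (-0.040000)/2.800000 = 1.414286
Iteration 2:
  f(1.414286) = 0.000204
  f'(1.414286) = 2.828571
  x_2 = 1.414286 - 0.000204/2.828571 = 1.414214
Iteration 3:
  f(1.414214) = 0.000000
  f'(1.414214) = 2.828427
  x_3 = 1.414214 - 0.000000/2.828427 = 1.414214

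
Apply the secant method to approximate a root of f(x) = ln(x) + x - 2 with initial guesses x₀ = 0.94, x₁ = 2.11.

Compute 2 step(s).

f(x) = ln(x) + x - 2
x₀ = 0.94, x₁ = 2.11

Secant formula: x_{n+1} = x_n - f(x_n)(x_n - x_{n-1})/(f(x_n) - f(x_{n-1}))

Iteration 1:
  f(0.940000) = -1.121875
  f(2.110000) = 0.856688
  x_2 = 2.110000 - 0.856688×(2.110000 - 0.940000)/(0.856688 - (-1.121875))
       = 1.603408
Iteration 2:
  f(2.110000) = 0.856688
  f(1.603408) = 0.075539
  x_3 = 1.603408 - 0.075539×(1.603408 - 2.110000)/(0.075539 - 0.856688)
       = 1.554419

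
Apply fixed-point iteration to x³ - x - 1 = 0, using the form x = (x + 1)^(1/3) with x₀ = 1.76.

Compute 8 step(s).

Equation: x³ - x - 1 = 0
Fixed-point form: x = (x + 1)^(1/3)
x₀ = 1.76

x_1 = g(1.760000) = 1.402716
x_2 = g(1.402716) = 1.339371
x_3 = g(1.339371) = 1.327495
x_4 = g(1.327495) = 1.325245
x_5 = g(1.325245) = 1.324818
x_6 = g(1.324818) = 1.324737
x_7 = g(1.324737) = 1.324722
x_8 = g(1.324722) = 1.324719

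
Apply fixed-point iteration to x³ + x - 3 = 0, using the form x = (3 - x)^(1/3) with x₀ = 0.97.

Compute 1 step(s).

Equation: x³ + x - 3 = 0
Fixed-point form: x = (3 - x)^(1/3)
x₀ = 0.97

x_1 = g(0.970000) = 1.266189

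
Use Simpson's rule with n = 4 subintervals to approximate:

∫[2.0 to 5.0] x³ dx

f(x) = x³
a = 2.0, b = 5.0, n = 4
h = (b - a)/n = 0.750000

Simpson's rule: (h/3)[f(x₀) + 4f(x₁) + 2f(x₂) + ... + f(xₙ)]

x_0 = 2.0000, f(x_0) = 8.000000, coefficient = 1
x_1 = 2.7500, f(x_1) = 20.796875, coefficient = 4
x_2 = 3.5000, f(x_2) = 42.875000, coefficient = 2
x_3 = 4.2500, f(x_3) = 76.765625, coefficient = 4
x_4 = 5.0000, f(x_4) = 125.000000, coefficient = 1

I ≈ (0.750000/3) × 609.000000 = 152.250000
Exact value: 152.250000
Error: 0.000000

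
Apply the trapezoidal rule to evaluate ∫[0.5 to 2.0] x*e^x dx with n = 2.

f(x) = x*e^x
a = 0.5, b = 2.0, n = 2
h = (b - a)/n = 0.750000

Trapezoidal rule: (h/2)[f(x₀) + 2f(x₁) + 2f(x₂) + ... + f(xₙ)]

x_0 = 0.5000, f(x_0) = 0.824361, coefficient = 1
x_1 = 1.2500, f(x_1) = 4.362929, coefficient = 2
x_2 = 2.0000, f(x_2) = 14.778112, coefficient = 1

I ≈ (0.750000/2) × 24.328330 = 9.123124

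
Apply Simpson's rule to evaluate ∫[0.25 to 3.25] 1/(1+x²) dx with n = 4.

f(x) = 1/(1+x²)
a = 0.25, b = 3.25, n = 4
h = (b - a)/n = 0.750000

Simpson's rule: (h/3)[f(x₀) + 4f(x₁) + 2f(x₂) + ... + f(xₙ)]

x_0 = 0.2500, f(x_0) = 0.941176, coefficient = 1
x_1 = 1.0000, f(x_1) = 0.500000, coefficient = 4
x_2 = 1.7500, f(x_2) = 0.246154, coefficient = 2
x_3 = 2.5000, f(x_3) = 0.137931, coefficient = 4
x_4 = 3.2500, f(x_4) = 0.086486, coefficient = 1

I ≈ (0.750000/3) × 4.071695 = 1.017924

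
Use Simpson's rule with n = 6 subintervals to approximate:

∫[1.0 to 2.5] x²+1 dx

f(x) = x²+1
a = 1.0, b = 2.5, n = 6
h = (b - a)/n = 0.250000

Simpson's rule: (h/3)[f(x₀) + 4f(x₁) + 2f(x₂) + ... + f(xₙ)]

x_0 = 1.0000, f(x_0) = 2.000000, coefficient = 1
x_1 = 1.2500, f(x_1) = 2.562500, coefficient = 4
x_2 = 1.5000, f(x_2) = 3.250000, coefficient = 2
x_3 = 1.7500, f(x_3) = 4.062500, coefficient = 4
x_4 = 2.0000, f(x_4) = 5.000000, coefficient = 2
x_5 = 2.2500, f(x_5) = 6.062500, coefficient = 4
x_6 = 2.5000, f(x_6) = 7.250000, coefficient = 1

I ≈ (0.250000/3) × 76.500000 = 6.375000
Exact value: 6.375000
Error: 0.000000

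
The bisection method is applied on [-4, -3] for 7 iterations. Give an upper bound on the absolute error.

Bisection error bound: |error| ≤ (b-a)/2^n
|error| ≤ (-3 - (-4))/2^7 = 1/2^7
|error| ≤ 0.0078125000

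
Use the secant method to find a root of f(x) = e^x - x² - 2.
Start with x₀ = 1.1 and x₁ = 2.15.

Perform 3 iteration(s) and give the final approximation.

f(x) = e^x - x² - 2
x₀ = 1.1, x₁ = 2.15

Secant formula: x_{n+1} = x_n - f(x_n)(x_n - x_{n-1})/(f(x_n) - f(x_{n-1}))

Iteration 1:
  f(1.100000) = -0.205834
  f(2.150000) = 1.962358
  x_2 = 2.150000 - 1.962358×(2.150000 - 1.100000)/(1.962358 - (-0.205834))
       = 1.199680
Iteration 2:
  f(2.150000) = 1.962358
  f(1.199680) = -0.120177
  x_3 = 1.199680 - (-0.120177)×(1.199680 - 2.150000)/(-0.120177 - 1.962358)
       = 1.254520
Iteration 3:
  f(1.199680) = -0.120177
  f(1.254520) = -0.067665
  x_4 = 1.254520 - (-0.067665)×(1.254520 - 1.199680)/(-0.067665 - (-0.120177))
       = 1.325185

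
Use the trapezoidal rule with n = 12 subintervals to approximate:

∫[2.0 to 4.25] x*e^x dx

f(x) = x*e^x
a = 2.0, b = 4.25, n = 12
h = (b - a)/n = 0.187500

Trapezoidal rule: (h/2)[f(x₀) + 2f(x₁) + 2f(x₂) + ... + f(xₙ)]

x_0 = 2.0000, f(x_0) = 14.778112, coefficient = 1
x_1 = 2.1875, f(x_1) = 19.496975, coefficient = 2
x_2 = 2.3750, f(x_2) = 25.533656, coefficient = 2
x_3 = 2.5625, f(x_3) = 33.231006, coefficient = 2
x_4 = 2.7500, f(x_4) = 43.017238, coefficient = 2
x_5 = 2.9375, f(x_5) = 55.426559, coefficient = 2
x_6 = 3.1250, f(x_6) = 71.124672, coefficient = 2
x_7 = 3.3125, f(x_7) = 90.940295, coefficient = 2
x_8 = 3.5000, f(x_8) = 115.904082, coefficient = 2
x_9 = 3.6875, f(x_9) = 147.296671, coefficient = 2
x_10 = 3.8750, f(x_10) = 186.707956, coefficient = 2
x_11 = 4.0625, f(x_11) = 236.110177, coefficient = 2
x_12 = 4.2500, f(x_12) = 297.948002, coefficient = 1

I ≈ (0.187500/2) × 2362.304687 = 221.466064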